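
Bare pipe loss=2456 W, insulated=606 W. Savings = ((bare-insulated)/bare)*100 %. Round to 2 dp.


Savings = ((2456-606)/2456)*100 = 75.33 %

75.33 %


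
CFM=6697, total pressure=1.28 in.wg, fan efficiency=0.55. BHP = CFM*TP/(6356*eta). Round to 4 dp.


BHP = 6697 * 1.28 / (6356 * 0.55) = 2.4521 hp

2.4521 hp


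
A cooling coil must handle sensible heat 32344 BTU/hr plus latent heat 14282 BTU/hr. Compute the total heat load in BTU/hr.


Qt = 32344 + 14282 = 46626 BTU/hr

46626 BTU/hr


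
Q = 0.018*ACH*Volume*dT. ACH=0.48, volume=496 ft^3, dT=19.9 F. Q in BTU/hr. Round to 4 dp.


Q = 0.018 * 0.48 * 496 * 19.9 = 85.2803 BTU/hr

85.2803 BTU/hr


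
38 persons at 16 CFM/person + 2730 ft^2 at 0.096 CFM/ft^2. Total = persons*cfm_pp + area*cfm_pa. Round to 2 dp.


Total = 38*16 + 2730*0.096 = 870.08 CFM

870.08 CFM


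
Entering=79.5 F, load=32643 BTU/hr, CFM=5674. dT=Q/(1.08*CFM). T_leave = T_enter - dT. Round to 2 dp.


dT = 32643/(1.08*5674) = 5.3269
T_leave = 79.5 - 5.3269 = 74.17 F

74.17 F


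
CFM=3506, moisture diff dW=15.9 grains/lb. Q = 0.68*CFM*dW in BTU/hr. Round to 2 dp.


Q = 0.68 * 3506 * 15.9 = 37906.87 BTU/hr

37906.87 BTU/hr


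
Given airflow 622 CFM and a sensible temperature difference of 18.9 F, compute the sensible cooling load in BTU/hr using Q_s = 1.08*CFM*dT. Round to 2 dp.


Q = 1.08 * 622 * 18.9 = 12696.26 BTU/hr

12696.26 BTU/hr


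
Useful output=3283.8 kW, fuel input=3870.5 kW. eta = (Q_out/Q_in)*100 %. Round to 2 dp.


eta = (3283.8/3870.5)*100 = 84.84 %

84.84 %


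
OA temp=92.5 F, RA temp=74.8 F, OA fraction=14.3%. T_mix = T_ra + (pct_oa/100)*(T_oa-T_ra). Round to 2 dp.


T_mix = 74.8 + (14.3/100)*(92.5-74.8) = 77.33 F

77.33 F


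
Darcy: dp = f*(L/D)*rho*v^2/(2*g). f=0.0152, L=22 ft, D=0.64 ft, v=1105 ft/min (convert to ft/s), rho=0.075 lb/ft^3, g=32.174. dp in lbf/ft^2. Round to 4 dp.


v_fps = 1105/60 = 18.4167 ft/s
dp = 0.0152*(22/0.64)*0.075*18.4167^2/(2*32.174) = 0.2066 lbf/ft^2

0.2066 lbf/ft^2


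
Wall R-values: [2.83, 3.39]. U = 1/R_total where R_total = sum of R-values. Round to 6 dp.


R_total = 2.83 + 3.39 = 6.22
U = 1/6.22 = 0.160772

0.160772


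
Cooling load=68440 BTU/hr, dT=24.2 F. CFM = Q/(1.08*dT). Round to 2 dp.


CFM = 68440 / (1.08 * 24.2) = 2618.61

2618.61 CFM


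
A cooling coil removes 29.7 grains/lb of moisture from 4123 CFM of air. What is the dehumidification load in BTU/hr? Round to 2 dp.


Q = 0.68 * 4123 * 29.7 = 83268.11 BTU/hr

83268.11 BTU/hr


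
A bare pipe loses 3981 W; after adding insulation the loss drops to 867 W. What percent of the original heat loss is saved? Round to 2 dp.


Savings = ((3981-867)/3981)*100 = 78.22 %

78.22 %


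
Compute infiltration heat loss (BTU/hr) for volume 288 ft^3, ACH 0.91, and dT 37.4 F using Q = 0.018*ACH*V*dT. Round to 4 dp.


Q = 0.018 * 0.91 * 288 * 37.4 = 176.4323 BTU/hr

176.4323 BTU/hr


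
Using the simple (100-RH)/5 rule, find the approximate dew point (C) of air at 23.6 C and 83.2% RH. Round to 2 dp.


Td = 23.6 - (100-83.2)/5 = 20.24 C

20.24 C


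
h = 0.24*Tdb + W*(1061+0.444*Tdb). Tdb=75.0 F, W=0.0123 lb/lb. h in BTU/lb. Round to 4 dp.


h = 0.24*75.0 + 0.0123*(1061+0.444*75.0) = 31.4599 BTU/lb

31.4599 BTU/lb


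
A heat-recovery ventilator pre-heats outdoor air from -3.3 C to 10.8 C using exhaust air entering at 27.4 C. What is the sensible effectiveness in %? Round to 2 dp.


eff = (10.8-(-3.3))/(27.4-(-3.3))*100 = 45.93 %

45.93 %


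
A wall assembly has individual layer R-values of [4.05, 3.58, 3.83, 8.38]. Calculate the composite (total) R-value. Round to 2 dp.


R_total = 4.05 + 3.58 + 3.83 + 8.38 = 19.84

19.84


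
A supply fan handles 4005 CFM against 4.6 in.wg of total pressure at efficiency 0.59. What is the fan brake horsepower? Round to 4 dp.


BHP = 4005 * 4.6 / (6356 * 0.59) = 4.9127 hp

4.9127 hp


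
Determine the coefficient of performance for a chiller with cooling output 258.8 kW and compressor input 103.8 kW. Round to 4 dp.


COP = 258.8 / 103.8 = 2.4933

2.4933


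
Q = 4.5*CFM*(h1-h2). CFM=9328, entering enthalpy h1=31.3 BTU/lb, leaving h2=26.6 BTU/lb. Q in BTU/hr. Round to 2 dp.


Q = 4.5 * 9328 * (31.3 - 26.6) = 197287.20 BTU/hr

197287.20 BTU/hr


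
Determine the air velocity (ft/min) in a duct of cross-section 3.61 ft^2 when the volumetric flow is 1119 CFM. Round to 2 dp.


V = 1119 / 3.61 = 309.97 ft/min

309.97 ft/min


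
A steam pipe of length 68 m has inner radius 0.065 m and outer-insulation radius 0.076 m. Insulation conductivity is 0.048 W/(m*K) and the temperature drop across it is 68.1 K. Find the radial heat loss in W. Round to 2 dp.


Q = 2*pi*0.048*68*68.1/ln(0.076/0.065) = 8932.85 W

8932.85 W


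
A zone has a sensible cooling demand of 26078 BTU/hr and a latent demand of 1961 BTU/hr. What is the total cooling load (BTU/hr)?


Qt = 26078 + 1961 = 28039 BTU/hr

28039 BTU/hr


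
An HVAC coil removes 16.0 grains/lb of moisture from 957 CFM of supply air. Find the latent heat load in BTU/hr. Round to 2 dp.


Q = 0.68 * 957 * 16.0 = 10412.16 BTU/hr

10412.16 BTU/hr


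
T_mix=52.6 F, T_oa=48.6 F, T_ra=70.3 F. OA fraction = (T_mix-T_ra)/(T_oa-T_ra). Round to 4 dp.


frac = (52.6 - 70.3) / (48.6 - 70.3) = 0.8157

0.8157


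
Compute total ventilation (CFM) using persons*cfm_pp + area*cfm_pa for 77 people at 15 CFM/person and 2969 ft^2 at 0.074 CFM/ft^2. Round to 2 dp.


Total = 77*15 + 2969*0.074 = 1374.71 CFM

1374.71 CFM


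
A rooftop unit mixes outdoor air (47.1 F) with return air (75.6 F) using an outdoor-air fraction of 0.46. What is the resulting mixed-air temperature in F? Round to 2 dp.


T_mix = 0.46*47.1 + 0.54*75.6 = 62.49 F

62.49 F


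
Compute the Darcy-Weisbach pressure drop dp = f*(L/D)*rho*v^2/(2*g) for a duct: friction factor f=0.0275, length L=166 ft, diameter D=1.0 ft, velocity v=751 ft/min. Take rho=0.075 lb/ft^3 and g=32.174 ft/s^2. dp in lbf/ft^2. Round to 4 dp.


v_fps = 751/60 = 12.5167 ft/s
dp = 0.0275*(166/1.0)*0.075*12.5167^2/(2*32.174) = 0.8336 lbf/ft^2

0.8336 lbf/ft^2


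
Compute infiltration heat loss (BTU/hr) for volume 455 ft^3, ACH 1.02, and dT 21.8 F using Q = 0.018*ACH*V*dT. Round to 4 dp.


Q = 0.018 * 1.02 * 455 * 21.8 = 182.1128 BTU/hr

182.1128 BTU/hr


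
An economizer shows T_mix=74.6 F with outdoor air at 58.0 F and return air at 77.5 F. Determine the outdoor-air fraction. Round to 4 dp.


frac = (74.6 - 77.5) / (58.0 - 77.5) = 0.1487

0.1487


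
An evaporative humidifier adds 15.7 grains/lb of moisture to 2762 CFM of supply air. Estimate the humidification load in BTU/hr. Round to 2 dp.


Q = 0.68 * 2762 * 15.7 = 29487.11 BTU/hr

29487.11 BTU/hr


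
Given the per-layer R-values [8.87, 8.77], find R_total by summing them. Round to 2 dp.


R_total = 8.87 + 8.77 = 17.64

17.64


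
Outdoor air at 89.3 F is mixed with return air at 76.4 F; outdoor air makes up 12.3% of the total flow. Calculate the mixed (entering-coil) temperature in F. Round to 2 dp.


T_mix = 76.4 + (12.3/100)*(89.3-76.4) = 77.99 F

77.99 F


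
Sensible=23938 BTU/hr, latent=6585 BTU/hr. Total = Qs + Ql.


Qt = 23938 + 6585 = 30523 BTU/hr

30523 BTU/hr


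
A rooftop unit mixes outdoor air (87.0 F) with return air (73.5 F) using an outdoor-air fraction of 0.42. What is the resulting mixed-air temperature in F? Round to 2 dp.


T_mix = 0.42*87.0 + 0.58*73.5 = 79.17 F

79.17 F


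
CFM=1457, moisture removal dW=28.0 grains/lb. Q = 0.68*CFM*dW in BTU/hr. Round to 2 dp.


Q = 0.68 * 1457 * 28.0 = 27741.28 BTU/hr

27741.28 BTU/hr


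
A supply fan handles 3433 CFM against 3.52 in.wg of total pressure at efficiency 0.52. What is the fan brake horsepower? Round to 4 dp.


BHP = 3433 * 3.52 / (6356 * 0.52) = 3.6562 hp

3.6562 hp


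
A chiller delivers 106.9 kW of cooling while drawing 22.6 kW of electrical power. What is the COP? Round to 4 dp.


COP = 106.9 / 22.6 = 4.7301

4.7301


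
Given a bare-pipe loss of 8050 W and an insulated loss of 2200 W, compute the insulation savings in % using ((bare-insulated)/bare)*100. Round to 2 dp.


Savings = ((8050-2200)/8050)*100 = 72.67 %

72.67 %


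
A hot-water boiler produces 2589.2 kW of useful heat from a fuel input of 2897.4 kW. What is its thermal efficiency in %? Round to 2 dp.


eta = (2589.2/2897.4)*100 = 89.36 %

89.36 %


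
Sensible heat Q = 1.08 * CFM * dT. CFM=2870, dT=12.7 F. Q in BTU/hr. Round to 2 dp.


Q = 1.08 * 2870 * 12.7 = 39364.92 BTU/hr

39364.92 BTU/hr


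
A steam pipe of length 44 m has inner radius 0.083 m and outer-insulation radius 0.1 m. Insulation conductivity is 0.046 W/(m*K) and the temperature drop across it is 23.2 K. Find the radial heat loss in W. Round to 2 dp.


Q = 2*pi*0.046*44*23.2/ln(0.1/0.083) = 1583.42 W

1583.42 W


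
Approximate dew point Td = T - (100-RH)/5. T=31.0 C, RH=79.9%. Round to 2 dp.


Td = 31.0 - (100-79.9)/5 = 26.98 C

26.98 C


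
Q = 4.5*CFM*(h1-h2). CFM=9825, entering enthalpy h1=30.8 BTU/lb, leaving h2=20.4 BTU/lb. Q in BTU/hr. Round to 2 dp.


Q = 4.5 * 9825 * (30.8 - 20.4) = 459810.00 BTU/hr

459810.00 BTU/hr


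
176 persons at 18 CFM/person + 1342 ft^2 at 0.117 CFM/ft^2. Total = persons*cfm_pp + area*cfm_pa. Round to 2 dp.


Total = 176*18 + 1342*0.117 = 3325.01 CFM

3325.01 CFM


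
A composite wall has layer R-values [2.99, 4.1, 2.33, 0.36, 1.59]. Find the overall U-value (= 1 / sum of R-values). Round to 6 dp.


R_total = 2.99 + 4.1 + 2.33 + 0.36 + 1.59 = 11.37
U = 1/11.37 = 0.087951

0.087951


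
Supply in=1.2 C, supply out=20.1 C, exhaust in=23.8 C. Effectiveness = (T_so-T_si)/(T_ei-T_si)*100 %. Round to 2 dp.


eff = (20.1-1.2)/(23.8-1.2)*100 = 83.63 %

83.63 %


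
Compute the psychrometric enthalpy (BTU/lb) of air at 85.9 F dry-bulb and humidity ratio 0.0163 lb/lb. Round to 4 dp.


h = 0.24*85.9 + 0.0163*(1061+0.444*85.9) = 38.5320 BTU/lb

38.5320 BTU/lb


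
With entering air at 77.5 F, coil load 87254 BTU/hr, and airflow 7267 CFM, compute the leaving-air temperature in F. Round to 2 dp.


dT = 87254/(1.08*7267) = 11.1175
T_leave = 77.5 - 11.1175 = 66.38 F

66.38 F


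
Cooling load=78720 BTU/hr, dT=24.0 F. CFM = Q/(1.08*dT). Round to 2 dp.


CFM = 78720 / (1.08 * 24.0) = 3037.04

3037.04 CFM


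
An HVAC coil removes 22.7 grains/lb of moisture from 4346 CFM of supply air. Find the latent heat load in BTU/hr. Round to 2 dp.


Q = 0.68 * 4346 * 22.7 = 67084.86 BTU/hr

67084.86 BTU/hr


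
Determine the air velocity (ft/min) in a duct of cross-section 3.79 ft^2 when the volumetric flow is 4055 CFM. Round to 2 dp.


V = 4055 / 3.79 = 1069.92 ft/min

1069.92 ft/min


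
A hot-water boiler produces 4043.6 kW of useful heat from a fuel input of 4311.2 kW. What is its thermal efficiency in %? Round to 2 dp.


eta = (4043.6/4311.2)*100 = 93.79 %

93.79 %


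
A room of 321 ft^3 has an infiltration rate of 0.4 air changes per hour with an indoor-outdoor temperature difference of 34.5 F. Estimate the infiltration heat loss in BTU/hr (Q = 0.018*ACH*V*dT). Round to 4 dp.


Q = 0.018 * 0.4 * 321 * 34.5 = 79.7364 BTU/hr

79.7364 BTU/hr


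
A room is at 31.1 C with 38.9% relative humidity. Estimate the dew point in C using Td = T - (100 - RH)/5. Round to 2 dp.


Td = 31.1 - (100-38.9)/5 = 18.88 C

18.88 C


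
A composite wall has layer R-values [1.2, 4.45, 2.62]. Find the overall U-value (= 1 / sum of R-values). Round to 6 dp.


R_total = 1.2 + 4.45 + 2.62 = 8.27
U = 1/8.27 = 0.120919

0.120919


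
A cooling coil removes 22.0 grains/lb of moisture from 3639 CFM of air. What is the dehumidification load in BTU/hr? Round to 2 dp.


Q = 0.68 * 3639 * 22.0 = 54439.44 BTU/hr

54439.44 BTU/hr


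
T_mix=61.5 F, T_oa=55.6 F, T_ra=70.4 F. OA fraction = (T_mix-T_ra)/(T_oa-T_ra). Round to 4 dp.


frac = (61.5 - 70.4) / (55.6 - 70.4) = 0.6014

0.6014


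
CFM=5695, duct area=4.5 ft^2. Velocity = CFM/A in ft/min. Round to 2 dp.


V = 5695 / 4.5 = 1265.56 ft/min

1265.56 ft/min


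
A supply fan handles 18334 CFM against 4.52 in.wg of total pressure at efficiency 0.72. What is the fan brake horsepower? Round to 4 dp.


BHP = 18334 * 4.52 / (6356 * 0.72) = 18.1084 hp

18.1084 hp


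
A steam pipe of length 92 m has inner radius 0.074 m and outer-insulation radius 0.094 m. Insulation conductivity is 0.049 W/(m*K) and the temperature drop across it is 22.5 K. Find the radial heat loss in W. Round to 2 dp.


Q = 2*pi*0.049*92*22.5/ln(0.094/0.074) = 2663.98 W

2663.98 W


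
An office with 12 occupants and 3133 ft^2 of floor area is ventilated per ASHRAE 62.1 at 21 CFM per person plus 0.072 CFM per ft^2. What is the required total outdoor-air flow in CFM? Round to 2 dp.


Total = 12*21 + 3133*0.072 = 477.58 CFM

477.58 CFM


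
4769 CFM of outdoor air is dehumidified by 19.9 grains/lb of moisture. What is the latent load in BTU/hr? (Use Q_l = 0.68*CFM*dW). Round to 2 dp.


Q = 0.68 * 4769 * 19.9 = 64534.11 BTU/hr

64534.11 BTU/hr


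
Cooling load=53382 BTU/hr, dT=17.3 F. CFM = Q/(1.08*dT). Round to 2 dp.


CFM = 53382 / (1.08 * 17.3) = 2857.10

2857.10 CFM


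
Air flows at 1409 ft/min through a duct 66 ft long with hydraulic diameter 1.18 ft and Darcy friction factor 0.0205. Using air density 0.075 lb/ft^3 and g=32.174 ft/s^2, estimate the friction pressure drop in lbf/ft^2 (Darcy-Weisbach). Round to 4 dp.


v_fps = 1409/60 = 23.4833 ft/s
dp = 0.0205*(66/1.18)*0.075*23.4833^2/(2*32.174) = 0.7370 lbf/ft^2

0.7370 lbf/ft^2


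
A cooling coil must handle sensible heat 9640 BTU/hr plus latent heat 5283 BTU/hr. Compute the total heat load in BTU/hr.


Qt = 9640 + 5283 = 14923 BTU/hr

14923 BTU/hr


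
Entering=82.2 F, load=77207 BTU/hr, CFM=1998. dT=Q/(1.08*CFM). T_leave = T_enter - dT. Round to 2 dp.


dT = 77207/(1.08*1998) = 35.7798
T_leave = 82.2 - 35.7798 = 46.42 F

46.42 F


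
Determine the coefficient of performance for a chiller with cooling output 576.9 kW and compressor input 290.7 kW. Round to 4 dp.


COP = 576.9 / 290.7 = 1.9845

1.9845


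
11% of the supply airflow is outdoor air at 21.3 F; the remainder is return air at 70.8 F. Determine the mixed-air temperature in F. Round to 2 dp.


T_mix = 0.11*21.3 + 0.89*70.8 = 65.36 F

65.36 F


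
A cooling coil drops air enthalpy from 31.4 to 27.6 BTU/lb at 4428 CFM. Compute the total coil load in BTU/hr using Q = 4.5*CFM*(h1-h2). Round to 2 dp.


Q = 4.5 * 4428 * (31.4 - 27.6) = 75718.80 BTU/hr

75718.80 BTU/hr


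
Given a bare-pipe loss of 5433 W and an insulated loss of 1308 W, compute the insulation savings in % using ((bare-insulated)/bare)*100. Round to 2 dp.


Savings = ((5433-1308)/5433)*100 = 75.92 %

75.92 %


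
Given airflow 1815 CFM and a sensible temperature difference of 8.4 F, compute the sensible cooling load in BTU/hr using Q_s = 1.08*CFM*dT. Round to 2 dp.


Q = 1.08 * 1815 * 8.4 = 16465.68 BTU/hr

16465.68 BTU/hr


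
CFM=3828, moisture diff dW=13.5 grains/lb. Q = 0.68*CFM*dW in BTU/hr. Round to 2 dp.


Q = 0.68 * 3828 * 13.5 = 35141.04 BTU/hr

35141.04 BTU/hr


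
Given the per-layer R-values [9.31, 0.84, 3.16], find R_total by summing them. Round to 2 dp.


R_total = 9.31 + 0.84 + 3.16 = 13.31

13.31


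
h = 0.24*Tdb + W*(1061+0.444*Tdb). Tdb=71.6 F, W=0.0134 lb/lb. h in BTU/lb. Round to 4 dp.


h = 0.24*71.6 + 0.0134*(1061+0.444*71.6) = 31.8274 BTU/lb

31.8274 BTU/lb


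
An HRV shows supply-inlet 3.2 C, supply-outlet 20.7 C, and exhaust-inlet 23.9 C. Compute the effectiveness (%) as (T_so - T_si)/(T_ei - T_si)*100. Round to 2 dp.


eff = (20.7-3.2)/(23.9-3.2)*100 = 84.54 %

84.54 %


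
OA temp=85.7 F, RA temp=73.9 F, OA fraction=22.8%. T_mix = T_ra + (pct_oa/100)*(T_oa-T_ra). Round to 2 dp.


T_mix = 73.9 + (22.8/100)*(85.7-73.9) = 76.59 F

76.59 F


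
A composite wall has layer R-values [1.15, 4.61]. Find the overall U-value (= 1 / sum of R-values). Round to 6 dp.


R_total = 1.15 + 4.61 = 5.76
U = 1/5.76 = 0.173611

0.173611


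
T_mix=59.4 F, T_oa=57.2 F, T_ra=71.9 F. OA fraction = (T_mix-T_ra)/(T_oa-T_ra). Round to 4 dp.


frac = (59.4 - 71.9) / (57.2 - 71.9) = 0.8503

0.8503


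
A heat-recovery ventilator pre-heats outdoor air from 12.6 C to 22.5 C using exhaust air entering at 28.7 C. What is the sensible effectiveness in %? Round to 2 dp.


eff = (22.5-12.6)/(28.7-12.6)*100 = 61.49 %

61.49 %


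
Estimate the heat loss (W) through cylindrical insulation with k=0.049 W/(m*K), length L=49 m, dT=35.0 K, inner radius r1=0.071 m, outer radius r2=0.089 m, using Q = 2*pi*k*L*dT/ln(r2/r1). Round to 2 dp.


Q = 2*pi*0.049*49*35.0/ln(0.089/0.071) = 2336.77 W

2336.77 W


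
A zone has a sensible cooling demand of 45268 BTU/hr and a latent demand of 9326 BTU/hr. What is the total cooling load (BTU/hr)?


Qt = 45268 + 9326 = 54594 BTU/hr

54594 BTU/hr


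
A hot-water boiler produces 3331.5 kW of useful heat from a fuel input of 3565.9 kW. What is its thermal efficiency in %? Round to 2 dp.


eta = (3331.5/3565.9)*100 = 93.43 %

93.43 %


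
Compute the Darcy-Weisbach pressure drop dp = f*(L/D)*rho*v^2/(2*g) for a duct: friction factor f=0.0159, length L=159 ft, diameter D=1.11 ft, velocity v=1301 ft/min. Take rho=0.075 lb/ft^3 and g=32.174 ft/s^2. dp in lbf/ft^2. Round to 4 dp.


v_fps = 1301/60 = 21.6833 ft/s
dp = 0.0159*(159/1.11)*0.075*21.6833^2/(2*32.174) = 1.2481 lbf/ft^2

1.2481 lbf/ft^2


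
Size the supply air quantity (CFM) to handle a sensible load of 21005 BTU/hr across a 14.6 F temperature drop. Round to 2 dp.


CFM = 21005 / (1.08 * 14.6) = 1332.13

1332.13 CFM


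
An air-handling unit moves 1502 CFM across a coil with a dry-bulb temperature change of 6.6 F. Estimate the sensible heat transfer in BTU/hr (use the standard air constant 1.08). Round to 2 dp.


Q = 1.08 * 1502 * 6.6 = 10706.26 BTU/hr

10706.26 BTU/hr


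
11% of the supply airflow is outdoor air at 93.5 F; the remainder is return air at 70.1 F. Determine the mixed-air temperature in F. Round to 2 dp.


T_mix = 0.11*93.5 + 0.89*70.1 = 72.67 F

72.67 F


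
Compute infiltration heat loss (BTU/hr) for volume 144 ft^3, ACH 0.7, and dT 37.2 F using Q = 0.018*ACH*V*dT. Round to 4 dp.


Q = 0.018 * 0.7 * 144 * 37.2 = 67.4957 BTU/hr

67.4957 BTU/hr


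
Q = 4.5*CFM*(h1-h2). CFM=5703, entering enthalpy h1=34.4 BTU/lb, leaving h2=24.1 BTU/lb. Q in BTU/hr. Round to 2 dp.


Q = 4.5 * 5703 * (34.4 - 24.1) = 264334.05 BTU/hr

264334.05 BTU/hr


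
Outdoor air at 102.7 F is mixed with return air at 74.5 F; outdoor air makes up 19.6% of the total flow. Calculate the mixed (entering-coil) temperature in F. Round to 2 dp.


T_mix = 74.5 + (19.6/100)*(102.7-74.5) = 80.03 F

80.03 F


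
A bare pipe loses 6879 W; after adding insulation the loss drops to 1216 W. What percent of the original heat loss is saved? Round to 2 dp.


Savings = ((6879-1216)/6879)*100 = 82.32 %

82.32 %


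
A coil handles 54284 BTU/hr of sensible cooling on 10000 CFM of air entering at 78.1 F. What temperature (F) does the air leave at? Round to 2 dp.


dT = 54284/(1.08*10000) = 5.0263
T_leave = 78.1 - 5.0263 = 73.07 F

73.07 F


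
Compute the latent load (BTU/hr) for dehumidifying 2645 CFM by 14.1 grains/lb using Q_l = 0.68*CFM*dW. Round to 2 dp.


Q = 0.68 * 2645 * 14.1 = 25360.26 BTU/hr

25360.26 BTU/hr


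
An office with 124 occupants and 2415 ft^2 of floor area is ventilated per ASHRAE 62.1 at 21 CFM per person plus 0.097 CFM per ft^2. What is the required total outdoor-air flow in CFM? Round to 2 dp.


Total = 124*21 + 2415*0.097 = 2838.26 CFM

2838.26 CFM


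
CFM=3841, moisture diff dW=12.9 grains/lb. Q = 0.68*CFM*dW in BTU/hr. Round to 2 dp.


Q = 0.68 * 3841 * 12.9 = 33693.25 BTU/hr

33693.25 BTU/hr


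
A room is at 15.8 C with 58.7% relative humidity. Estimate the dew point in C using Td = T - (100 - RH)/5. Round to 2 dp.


Td = 15.8 - (100-58.7)/5 = 7.54 C

7.54 C


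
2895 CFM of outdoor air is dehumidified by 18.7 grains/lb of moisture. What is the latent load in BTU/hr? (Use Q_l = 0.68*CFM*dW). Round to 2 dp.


Q = 0.68 * 2895 * 18.7 = 36812.82 BTU/hr

36812.82 BTU/hr


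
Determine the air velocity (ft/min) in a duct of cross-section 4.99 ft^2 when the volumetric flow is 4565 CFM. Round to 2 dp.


V = 4565 / 4.99 = 914.83 ft/min

914.83 ft/min


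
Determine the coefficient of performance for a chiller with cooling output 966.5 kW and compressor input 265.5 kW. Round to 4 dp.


COP = 966.5 / 265.5 = 3.6403

3.6403


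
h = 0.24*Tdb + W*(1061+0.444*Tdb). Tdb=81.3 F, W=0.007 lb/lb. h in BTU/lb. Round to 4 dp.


h = 0.24*81.3 + 0.007*(1061+0.444*81.3) = 27.1917 BTU/lb

27.1917 BTU/lb


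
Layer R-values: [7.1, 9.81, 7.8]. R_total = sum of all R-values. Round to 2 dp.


R_total = 7.1 + 9.81 + 7.8 = 24.71

24.71


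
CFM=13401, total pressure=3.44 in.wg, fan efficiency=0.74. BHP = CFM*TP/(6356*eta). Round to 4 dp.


BHP = 13401 * 3.44 / (6356 * 0.74) = 9.8012 hp

9.8012 hp


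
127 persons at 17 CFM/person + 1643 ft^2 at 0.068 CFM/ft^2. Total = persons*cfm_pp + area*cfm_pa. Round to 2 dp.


Total = 127*17 + 1643*0.068 = 2270.72 CFM

2270.72 CFM


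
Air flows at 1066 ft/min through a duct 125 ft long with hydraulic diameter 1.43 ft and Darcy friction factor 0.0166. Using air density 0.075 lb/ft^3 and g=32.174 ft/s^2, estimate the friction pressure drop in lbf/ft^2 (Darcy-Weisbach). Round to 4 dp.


v_fps = 1066/60 = 17.7667 ft/s
dp = 0.0166*(125/1.43)*0.075*17.7667^2/(2*32.174) = 0.5339 lbf/ft^2

0.5339 lbf/ft^2


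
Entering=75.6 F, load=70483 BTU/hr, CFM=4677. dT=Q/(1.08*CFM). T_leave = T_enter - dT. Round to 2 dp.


dT = 70483/(1.08*4677) = 13.9538
T_leave = 75.6 - 13.9538 = 61.65 F

61.65 F


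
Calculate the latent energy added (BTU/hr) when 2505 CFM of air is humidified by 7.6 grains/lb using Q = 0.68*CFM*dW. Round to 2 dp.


Q = 0.68 * 2505 * 7.6 = 12945.84 BTU/hr

12945.84 BTU/hr


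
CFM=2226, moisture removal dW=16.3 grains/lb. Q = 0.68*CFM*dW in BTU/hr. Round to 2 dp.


Q = 0.68 * 2226 * 16.3 = 24672.98 BTU/hr

24672.98 BTU/hr


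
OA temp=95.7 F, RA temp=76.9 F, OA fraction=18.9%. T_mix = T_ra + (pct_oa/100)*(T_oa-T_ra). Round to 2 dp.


T_mix = 76.9 + (18.9/100)*(95.7-76.9) = 80.45 F

80.45 F


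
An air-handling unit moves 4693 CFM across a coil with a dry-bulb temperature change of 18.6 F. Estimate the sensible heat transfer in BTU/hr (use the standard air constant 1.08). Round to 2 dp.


Q = 1.08 * 4693 * 18.6 = 94272.98 BTU/hr

94272.98 BTU/hr


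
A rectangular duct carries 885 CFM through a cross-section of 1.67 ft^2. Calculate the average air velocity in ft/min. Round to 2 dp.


V = 885 / 1.67 = 529.94 ft/min

529.94 ft/min


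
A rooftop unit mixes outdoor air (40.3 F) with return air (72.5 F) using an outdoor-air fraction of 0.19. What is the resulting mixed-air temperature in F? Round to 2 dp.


T_mix = 0.19*40.3 + 0.81*72.5 = 66.38 F

66.38 F


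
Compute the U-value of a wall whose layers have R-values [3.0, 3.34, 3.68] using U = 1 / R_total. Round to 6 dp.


R_total = 3.0 + 3.34 + 3.68 = 10.02
U = 1/10.02 = 0.099800

0.099800


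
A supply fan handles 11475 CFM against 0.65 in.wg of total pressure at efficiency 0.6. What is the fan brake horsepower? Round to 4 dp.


BHP = 11475 * 0.65 / (6356 * 0.6) = 1.9558 hp

1.9558 hp


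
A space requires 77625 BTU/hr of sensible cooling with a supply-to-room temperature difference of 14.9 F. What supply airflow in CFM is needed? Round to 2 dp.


CFM = 77625 / (1.08 * 14.9) = 4823.83

4823.83 CFM


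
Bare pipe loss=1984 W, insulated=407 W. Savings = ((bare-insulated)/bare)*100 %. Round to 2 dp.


Savings = ((1984-407)/1984)*100 = 79.49 %

79.49 %


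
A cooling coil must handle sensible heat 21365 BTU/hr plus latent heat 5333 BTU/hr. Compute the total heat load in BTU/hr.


Qt = 21365 + 5333 = 26698 BTU/hr

26698 BTU/hr


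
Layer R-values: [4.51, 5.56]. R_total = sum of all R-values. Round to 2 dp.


R_total = 4.51 + 5.56 = 10.07

10.07


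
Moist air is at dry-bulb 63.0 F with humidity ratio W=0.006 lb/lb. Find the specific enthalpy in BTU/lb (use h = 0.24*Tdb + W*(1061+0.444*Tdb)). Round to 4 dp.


h = 0.24*63.0 + 0.006*(1061+0.444*63.0) = 21.6538 BTU/lb

21.6538 BTU/lb


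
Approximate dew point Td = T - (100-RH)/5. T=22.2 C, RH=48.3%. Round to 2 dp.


Td = 22.2 - (100-48.3)/5 = 11.86 C

11.86 C


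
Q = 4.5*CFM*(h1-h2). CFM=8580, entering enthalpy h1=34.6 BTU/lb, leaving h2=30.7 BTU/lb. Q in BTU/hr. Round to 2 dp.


Q = 4.5 * 8580 * (34.6 - 30.7) = 150579.00 BTU/hr

150579.00 BTU/hr


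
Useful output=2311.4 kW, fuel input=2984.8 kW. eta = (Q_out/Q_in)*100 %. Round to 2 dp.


eta = (2311.4/2984.8)*100 = 77.44 %

77.44 %


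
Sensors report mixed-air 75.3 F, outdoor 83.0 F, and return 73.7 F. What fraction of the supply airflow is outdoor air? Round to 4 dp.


frac = (75.3 - 73.7) / (83.0 - 73.7) = 0.1720

0.1720


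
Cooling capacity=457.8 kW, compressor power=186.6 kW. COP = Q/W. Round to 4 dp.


COP = 457.8 / 186.6 = 2.4534

2.4534


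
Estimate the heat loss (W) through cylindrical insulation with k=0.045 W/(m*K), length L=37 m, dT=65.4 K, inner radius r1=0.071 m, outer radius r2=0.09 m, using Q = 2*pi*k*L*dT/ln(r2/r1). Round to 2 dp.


Q = 2*pi*0.045*37*65.4/ln(0.09/0.071) = 2885.27 W

2885.27 W


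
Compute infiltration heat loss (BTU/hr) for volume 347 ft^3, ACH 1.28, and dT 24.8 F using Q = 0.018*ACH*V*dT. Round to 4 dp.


Q = 0.018 * 1.28 * 347 * 24.8 = 198.2730 BTU/hr

198.2730 BTU/hr


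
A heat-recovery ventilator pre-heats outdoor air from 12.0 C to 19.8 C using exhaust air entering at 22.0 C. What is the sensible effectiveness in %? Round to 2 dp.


eff = (19.8-12.0)/(22.0-12.0)*100 = 78.00 %

78.00 %


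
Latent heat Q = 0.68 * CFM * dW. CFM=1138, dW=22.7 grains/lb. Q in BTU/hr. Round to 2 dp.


Q = 0.68 * 1138 * 22.7 = 17566.17 BTU/hr

17566.17 BTU/hr


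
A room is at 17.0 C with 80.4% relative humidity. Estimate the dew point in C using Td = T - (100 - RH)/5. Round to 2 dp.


Td = 17.0 - (100-80.4)/5 = 13.08 C

13.08 C


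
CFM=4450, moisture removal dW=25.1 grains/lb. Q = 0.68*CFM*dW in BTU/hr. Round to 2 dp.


Q = 0.68 * 4450 * 25.1 = 75952.60 BTU/hr

75952.60 BTU/hr


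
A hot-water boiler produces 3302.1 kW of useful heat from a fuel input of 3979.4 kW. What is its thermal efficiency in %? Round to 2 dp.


eta = (3302.1/3979.4)*100 = 82.98 %

82.98 %


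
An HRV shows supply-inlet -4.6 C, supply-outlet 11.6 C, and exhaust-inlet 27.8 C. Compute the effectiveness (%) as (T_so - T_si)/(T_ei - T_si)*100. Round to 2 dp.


eff = (11.6-(-4.6))/(27.8-(-4.6))*100 = 50.00 %

50.00 %


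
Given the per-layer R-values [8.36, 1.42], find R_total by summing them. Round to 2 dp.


R_total = 8.36 + 1.42 = 9.78

9.78


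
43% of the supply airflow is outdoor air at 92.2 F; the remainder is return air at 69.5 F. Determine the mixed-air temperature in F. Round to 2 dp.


T_mix = 0.43*92.2 + 0.57*69.5 = 79.26 F

79.26 F


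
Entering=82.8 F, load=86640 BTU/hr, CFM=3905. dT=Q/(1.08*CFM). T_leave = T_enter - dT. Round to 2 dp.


dT = 86640/(1.08*3905) = 20.5435
T_leave = 82.8 - 20.5435 = 62.26 F

62.26 F


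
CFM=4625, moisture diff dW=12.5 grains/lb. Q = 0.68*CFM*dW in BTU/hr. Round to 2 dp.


Q = 0.68 * 4625 * 12.5 = 39312.50 BTU/hr

39312.50 BTU/hr


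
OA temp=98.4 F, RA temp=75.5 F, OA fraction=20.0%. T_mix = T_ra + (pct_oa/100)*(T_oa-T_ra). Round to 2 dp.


T_mix = 75.5 + (20.0/100)*(98.4-75.5) = 80.08 F

80.08 F


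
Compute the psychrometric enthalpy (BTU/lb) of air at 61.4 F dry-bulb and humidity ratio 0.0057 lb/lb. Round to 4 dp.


h = 0.24*61.4 + 0.0057*(1061+0.444*61.4) = 20.9391 BTU/lb

20.9391 BTU/lb


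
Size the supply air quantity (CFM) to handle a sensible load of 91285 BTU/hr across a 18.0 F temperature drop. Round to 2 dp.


CFM = 91285 / (1.08 * 18.0) = 4695.73

4695.73 CFM


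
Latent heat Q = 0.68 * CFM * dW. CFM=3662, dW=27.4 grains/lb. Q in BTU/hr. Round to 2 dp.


Q = 0.68 * 3662 * 27.4 = 68230.38 BTU/hr

68230.38 BTU/hr


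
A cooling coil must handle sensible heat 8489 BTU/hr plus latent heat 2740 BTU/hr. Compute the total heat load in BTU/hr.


Qt = 8489 + 2740 = 11229 BTU/hr

11229 BTU/hr


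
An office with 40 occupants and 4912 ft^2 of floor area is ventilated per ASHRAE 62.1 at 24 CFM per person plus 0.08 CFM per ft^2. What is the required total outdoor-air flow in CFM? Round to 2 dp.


Total = 40*24 + 4912*0.08 = 1352.96 CFM

1352.96 CFM


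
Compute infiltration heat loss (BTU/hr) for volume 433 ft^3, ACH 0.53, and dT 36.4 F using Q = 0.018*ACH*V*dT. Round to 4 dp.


Q = 0.018 * 0.53 * 433 * 36.4 = 150.3618 BTU/hr

150.3618 BTU/hr


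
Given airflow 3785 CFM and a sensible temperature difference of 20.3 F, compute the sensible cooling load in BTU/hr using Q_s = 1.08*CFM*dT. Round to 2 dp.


Q = 1.08 * 3785 * 20.3 = 82982.34 BTU/hr

82982.34 BTU/hr


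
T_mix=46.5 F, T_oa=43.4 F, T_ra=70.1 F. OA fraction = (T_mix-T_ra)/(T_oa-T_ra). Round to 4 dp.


frac = (46.5 - 70.1) / (43.4 - 70.1) = 0.8839

0.8839


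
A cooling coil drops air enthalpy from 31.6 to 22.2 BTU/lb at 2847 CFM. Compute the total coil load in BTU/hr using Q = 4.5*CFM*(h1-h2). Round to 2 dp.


Q = 4.5 * 2847 * (31.6 - 22.2) = 120428.10 BTU/hr

120428.10 BTU/hr


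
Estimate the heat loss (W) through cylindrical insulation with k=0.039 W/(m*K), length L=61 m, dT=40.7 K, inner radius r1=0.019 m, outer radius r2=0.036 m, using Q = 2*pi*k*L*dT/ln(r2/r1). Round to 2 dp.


Q = 2*pi*0.039*61*40.7/ln(0.036/0.019) = 951.95 W

951.95 W


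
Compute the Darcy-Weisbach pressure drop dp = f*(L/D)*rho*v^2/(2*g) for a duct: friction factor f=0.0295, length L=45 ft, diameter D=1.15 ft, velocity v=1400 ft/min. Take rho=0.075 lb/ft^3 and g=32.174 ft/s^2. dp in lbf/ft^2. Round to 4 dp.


v_fps = 1400/60 = 23.3333 ft/s
dp = 0.0295*(45/1.15)*0.075*23.3333^2/(2*32.174) = 0.7325 lbf/ft^2

0.7325 lbf/ft^2


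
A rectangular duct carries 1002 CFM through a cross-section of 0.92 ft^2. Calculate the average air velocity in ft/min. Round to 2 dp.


V = 1002 / 0.92 = 1089.13 ft/min

1089.13 ft/min


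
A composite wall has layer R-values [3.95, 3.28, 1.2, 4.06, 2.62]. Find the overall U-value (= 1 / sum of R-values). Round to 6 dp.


R_total = 3.95 + 3.28 + 1.2 + 4.06 + 2.62 = 15.11
U = 1/15.11 = 0.066181

0.066181


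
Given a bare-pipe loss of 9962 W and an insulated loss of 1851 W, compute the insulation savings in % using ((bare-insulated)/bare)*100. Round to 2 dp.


Savings = ((9962-1851)/9962)*100 = 81.42 %

81.42 %


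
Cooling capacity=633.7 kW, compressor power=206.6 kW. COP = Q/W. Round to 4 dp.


COP = 633.7 / 206.6 = 3.0673

3.0673


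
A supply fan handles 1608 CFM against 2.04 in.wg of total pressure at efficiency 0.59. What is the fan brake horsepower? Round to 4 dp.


BHP = 1608 * 2.04 / (6356 * 0.59) = 0.8747 hp

0.8747 hp


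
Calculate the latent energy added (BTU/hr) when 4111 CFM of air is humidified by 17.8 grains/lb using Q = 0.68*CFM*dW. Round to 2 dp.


Q = 0.68 * 4111 * 17.8 = 49759.54 BTU/hr

49759.54 BTU/hr


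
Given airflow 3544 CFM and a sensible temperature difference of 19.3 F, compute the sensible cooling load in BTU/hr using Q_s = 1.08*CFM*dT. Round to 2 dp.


Q = 1.08 * 3544 * 19.3 = 73871.14 BTU/hr

73871.14 BTU/hr


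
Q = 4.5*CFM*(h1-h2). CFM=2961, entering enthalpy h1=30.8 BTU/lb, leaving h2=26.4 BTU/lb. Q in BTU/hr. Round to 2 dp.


Q = 4.5 * 2961 * (30.8 - 26.4) = 58627.80 BTU/hr

58627.80 BTU/hr


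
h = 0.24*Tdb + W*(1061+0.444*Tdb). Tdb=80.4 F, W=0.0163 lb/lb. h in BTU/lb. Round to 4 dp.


h = 0.24*80.4 + 0.0163*(1061+0.444*80.4) = 37.1722 BTU/lb

37.1722 BTU/lb


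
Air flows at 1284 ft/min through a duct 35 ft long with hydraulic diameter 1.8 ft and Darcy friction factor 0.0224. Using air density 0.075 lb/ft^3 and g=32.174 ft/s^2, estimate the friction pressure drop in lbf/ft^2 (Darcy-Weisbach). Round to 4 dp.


v_fps = 1284/60 = 21.4 ft/s
dp = 0.0224*(35/1.8)*0.075*21.4^2/(2*32.174) = 0.2325 lbf/ft^2

0.2325 lbf/ft^2


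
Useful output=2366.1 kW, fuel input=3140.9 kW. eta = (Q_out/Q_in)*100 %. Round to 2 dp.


eta = (2366.1/3140.9)*100 = 75.33 %

75.33 %


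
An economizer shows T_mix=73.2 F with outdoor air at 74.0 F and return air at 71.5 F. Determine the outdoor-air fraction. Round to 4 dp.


frac = (73.2 - 71.5) / (74.0 - 71.5) = 0.6800

0.6800


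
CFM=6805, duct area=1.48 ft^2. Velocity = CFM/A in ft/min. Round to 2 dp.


V = 6805 / 1.48 = 4597.97 ft/min

4597.97 ft/min


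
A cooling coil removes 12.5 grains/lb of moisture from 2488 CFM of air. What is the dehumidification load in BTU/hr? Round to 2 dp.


Q = 0.68 * 2488 * 12.5 = 21148.00 BTU/hr

21148.00 BTU/hr


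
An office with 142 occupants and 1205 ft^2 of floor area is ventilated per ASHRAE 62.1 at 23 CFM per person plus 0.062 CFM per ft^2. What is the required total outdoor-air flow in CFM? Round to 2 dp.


Total = 142*23 + 1205*0.062 = 3340.71 CFM

3340.71 CFM


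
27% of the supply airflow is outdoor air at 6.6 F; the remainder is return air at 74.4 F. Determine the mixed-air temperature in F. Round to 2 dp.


T_mix = 0.27*6.6 + 0.73*74.4 = 56.09 F

56.09 F


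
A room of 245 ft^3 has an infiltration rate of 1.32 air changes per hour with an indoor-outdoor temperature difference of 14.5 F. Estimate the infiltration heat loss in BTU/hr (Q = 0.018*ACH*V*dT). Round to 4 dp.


Q = 0.018 * 1.32 * 245 * 14.5 = 84.4074 BTU/hr

84.4074 BTU/hr


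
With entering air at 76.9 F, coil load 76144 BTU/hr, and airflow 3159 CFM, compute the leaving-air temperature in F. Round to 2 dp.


dT = 76144/(1.08*3159) = 22.3184
T_leave = 76.9 - 22.3184 = 54.58 F

54.58 F


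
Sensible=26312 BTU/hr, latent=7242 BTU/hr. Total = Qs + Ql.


Qt = 26312 + 7242 = 33554 BTU/hr

33554 BTU/hr


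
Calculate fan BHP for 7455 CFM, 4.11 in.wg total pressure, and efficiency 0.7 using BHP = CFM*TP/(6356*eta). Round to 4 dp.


BHP = 7455 * 4.11 / (6356 * 0.7) = 6.8866 hp

6.8866 hp


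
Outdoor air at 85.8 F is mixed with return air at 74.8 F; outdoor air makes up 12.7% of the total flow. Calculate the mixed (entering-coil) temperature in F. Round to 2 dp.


T_mix = 74.8 + (12.7/100)*(85.8-74.8) = 76.20 F

76.20 F


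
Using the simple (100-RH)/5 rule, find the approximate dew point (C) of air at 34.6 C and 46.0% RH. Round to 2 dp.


Td = 34.6 - (100-46.0)/5 = 23.80 C

23.80 C


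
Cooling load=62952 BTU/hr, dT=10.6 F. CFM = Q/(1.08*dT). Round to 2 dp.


CFM = 62952 / (1.08 * 10.6) = 5498.95

5498.95 CFM


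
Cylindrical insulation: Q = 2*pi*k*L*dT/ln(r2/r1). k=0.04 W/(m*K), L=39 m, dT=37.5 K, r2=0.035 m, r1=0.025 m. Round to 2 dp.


Q = 2*pi*0.04*39*37.5/ln(0.035/0.025) = 1092.41 W

1092.41 W


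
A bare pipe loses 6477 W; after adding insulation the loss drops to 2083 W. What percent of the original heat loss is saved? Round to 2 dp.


Savings = ((6477-2083)/6477)*100 = 67.84 %

67.84 %


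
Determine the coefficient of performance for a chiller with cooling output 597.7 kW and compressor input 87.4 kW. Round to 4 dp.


COP = 597.7 / 87.4 = 6.8387

6.8387


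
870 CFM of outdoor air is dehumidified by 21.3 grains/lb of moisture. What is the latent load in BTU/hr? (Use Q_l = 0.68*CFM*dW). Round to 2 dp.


Q = 0.68 * 870 * 21.3 = 12601.08 BTU/hr

12601.08 BTU/hr


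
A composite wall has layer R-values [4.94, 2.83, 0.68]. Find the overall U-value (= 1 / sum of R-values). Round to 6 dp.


R_total = 4.94 + 2.83 + 0.68 = 8.45
U = 1/8.45 = 0.118343

0.118343


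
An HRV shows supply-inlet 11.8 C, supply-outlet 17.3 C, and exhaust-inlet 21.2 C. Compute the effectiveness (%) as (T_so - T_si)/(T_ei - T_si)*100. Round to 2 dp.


eff = (17.3-11.8)/(21.2-11.8)*100 = 58.51 %

58.51 %


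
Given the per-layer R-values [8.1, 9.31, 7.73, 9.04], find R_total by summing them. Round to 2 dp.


R_total = 8.1 + 9.31 + 7.73 + 9.04 = 34.18

34.18


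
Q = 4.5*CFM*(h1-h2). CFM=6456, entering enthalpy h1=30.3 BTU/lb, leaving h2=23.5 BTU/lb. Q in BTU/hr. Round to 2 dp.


Q = 4.5 * 6456 * (30.3 - 23.5) = 197553.60 BTU/hr

197553.60 BTU/hr


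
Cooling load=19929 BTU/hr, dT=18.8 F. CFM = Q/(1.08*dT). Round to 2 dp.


CFM = 19929 / (1.08 * 18.8) = 981.53

981.53 CFM


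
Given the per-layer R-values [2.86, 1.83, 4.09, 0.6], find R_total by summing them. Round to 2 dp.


R_total = 2.86 + 1.83 + 4.09 + 0.6 = 9.38

9.38


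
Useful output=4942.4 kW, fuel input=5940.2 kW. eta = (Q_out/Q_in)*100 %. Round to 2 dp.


eta = (4942.4/5940.2)*100 = 83.20 %

83.20 %


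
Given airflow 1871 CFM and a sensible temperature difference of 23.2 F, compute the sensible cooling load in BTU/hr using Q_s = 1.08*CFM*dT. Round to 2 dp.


Q = 1.08 * 1871 * 23.2 = 46879.78 BTU/hr

46879.78 BTU/hr


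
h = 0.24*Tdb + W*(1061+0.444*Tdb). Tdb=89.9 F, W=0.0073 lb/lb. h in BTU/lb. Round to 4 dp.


h = 0.24*89.9 + 0.0073*(1061+0.444*89.9) = 29.6127 BTU/lb

29.6127 BTU/lb


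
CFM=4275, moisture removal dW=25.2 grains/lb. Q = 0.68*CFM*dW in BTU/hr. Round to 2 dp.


Q = 0.68 * 4275 * 25.2 = 73256.40 BTU/hr

73256.40 BTU/hr


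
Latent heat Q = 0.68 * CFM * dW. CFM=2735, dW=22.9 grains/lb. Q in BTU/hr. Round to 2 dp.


Q = 0.68 * 2735 * 22.9 = 42589.42 BTU/hr

42589.42 BTU/hr


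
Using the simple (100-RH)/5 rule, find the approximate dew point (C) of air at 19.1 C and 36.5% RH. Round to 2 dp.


Td = 19.1 - (100-36.5)/5 = 6.40 C

6.40 C


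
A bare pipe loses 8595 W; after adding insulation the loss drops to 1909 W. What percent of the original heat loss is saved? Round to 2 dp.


Savings = ((8595-1909)/8595)*100 = 77.79 %

77.79 %


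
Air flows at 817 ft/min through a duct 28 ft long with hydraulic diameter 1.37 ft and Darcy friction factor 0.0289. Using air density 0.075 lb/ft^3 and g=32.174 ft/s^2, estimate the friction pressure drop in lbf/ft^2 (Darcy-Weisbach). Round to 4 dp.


v_fps = 817/60 = 13.6167 ft/s
dp = 0.0289*(28/1.37)*0.075*13.6167^2/(2*32.174) = 0.1276 lbf/ft^2

0.1276 lbf/ft^2


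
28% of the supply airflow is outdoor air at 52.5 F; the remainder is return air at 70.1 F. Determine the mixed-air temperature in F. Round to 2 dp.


T_mix = 0.28*52.5 + 0.72*70.1 = 65.17 F

65.17 F


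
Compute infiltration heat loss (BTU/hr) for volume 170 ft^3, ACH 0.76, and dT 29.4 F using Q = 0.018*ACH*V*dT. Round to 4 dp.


Q = 0.018 * 0.76 * 170 * 29.4 = 68.3726 BTU/hr

68.3726 BTU/hr


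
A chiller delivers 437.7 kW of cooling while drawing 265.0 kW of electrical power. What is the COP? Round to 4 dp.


COP = 437.7 / 265.0 = 1.6517

1.6517


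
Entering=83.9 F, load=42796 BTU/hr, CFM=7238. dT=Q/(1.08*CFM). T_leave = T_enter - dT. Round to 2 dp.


dT = 42796/(1.08*7238) = 5.4747
T_leave = 83.9 - 5.4747 = 78.43 F

78.43 F


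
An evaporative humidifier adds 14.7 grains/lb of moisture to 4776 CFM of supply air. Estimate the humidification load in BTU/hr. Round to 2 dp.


Q = 0.68 * 4776 * 14.7 = 47740.90 BTU/hr

47740.90 BTU/hr


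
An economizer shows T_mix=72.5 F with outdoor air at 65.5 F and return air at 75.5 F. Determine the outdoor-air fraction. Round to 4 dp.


frac = (72.5 - 75.5) / (65.5 - 75.5) = 0.3000

0.3000
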